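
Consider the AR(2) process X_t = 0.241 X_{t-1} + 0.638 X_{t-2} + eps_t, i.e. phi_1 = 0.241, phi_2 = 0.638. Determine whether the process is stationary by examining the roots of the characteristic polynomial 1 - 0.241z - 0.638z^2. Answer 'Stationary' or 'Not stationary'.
\text{Stationary}

The AR(p) characteristic polynomial is P(z) = 1 - 0.241z - 0.638z^2.
Stationarity requires all roots to lie outside the unit circle, i.e. |z| > 1 for every root.
Set 1 + (-0.241) z + (-0.638) z^2 = 0, i.e. a z^2 + b z + c = 0 with a = -0.638, b = -0.241, c = 1.
Discriminant D = b^2 - 4ac = (-0.241)^2 - 4*(-0.638)*1 = 0.058081 - (-2.552) = 2.610081.
D >= 0, so the roots are real: z = (-b +/- sqrt(D)) / (2a) = (0.241 +/- 1.615575) / (-1.276).
  z_1 = (0.241 + 1.615575) / (-1.276) = -1.455,   |z_1| = 1.455.
  z_2 = (0.241 - 1.615575) / (-1.276) = 1.0773,   |z_2| = 1.0773.
Moduli of all roots: 1.4550, 1.0773.
All moduli strictly greater than 1? Yes.
Verdict: Stationary.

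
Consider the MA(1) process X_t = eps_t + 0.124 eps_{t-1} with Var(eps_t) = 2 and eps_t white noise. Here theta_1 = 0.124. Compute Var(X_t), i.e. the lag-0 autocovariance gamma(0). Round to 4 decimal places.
\gamma(0) = 2.0308

For an MA(q) process X_t = eps_t + sum_i theta_i eps_{t-i} with
Var(eps_t) = sigma^2, the variance is
  gamma(0) = sigma^2 * (1 + sum_i theta_i^2).
  sum_i theta_i^2 = (0.124)^2 = 0.015376.
  gamma(0) = 2 * (1 + 0.015376) = 2 * 1.015376 = 2.030752, which rounds to 2.0308.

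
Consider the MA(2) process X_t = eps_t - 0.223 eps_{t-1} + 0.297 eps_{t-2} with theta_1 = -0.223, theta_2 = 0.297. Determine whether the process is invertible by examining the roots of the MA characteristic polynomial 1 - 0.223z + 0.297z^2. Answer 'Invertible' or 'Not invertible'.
\text{Invertible}

The MA(q) characteristic polynomial is P(z) = 1 - 0.223z + 0.297z^2.
Invertibility requires all roots to lie outside the unit circle, i.e. |z| > 1 for every root.
Set 1 + (-0.223) z + (0.297) z^2 = 0, i.e. a z^2 + b z + c = 0 with a = 0.297, b = -0.223, c = 1.
Discriminant D = b^2 - 4ac = (-0.223)^2 - 4*(0.297)*1 = 0.049729 - (1.188) = -1.138271.
D < 0, so the roots are the complex-conjugate pair z = (-b +/- i sqrt(-D)) / (2a) = 0.3754 +/- 1.7961i.
For a conjugate pair |z|^2 = z * conj(z) = (product of roots) = c/a = 1/(0.297) = 3.367003, so |z| = sqrt(3.367003) = 1.8349 for both roots.
Moduli of all roots: 1.8349, 1.8349.
All moduli strictly greater than 1? Yes.
Verdict: Invertible.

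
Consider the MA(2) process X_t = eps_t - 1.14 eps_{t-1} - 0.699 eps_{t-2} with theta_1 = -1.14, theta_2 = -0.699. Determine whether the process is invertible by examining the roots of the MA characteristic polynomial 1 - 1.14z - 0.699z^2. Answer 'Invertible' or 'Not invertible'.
\text{Not invertible}

The MA(q) characteristic polynomial is P(z) = 1 - 1.14z - 0.699z^2.
Invertibility requires all roots to lie outside the unit circle, i.e. |z| > 1 for every root.
Set 1 + (-1.14) z + (-0.699) z^2 = 0, i.e. a z^2 + b z + c = 0 with a = -0.699, b = -1.14, c = 1.
Discriminant D = b^2 - 4ac = (-1.14)^2 - 4*(-0.699)*1 = 1.2996 - (-2.796) = 4.0956.
D >= 0, so the roots are real: z = (-b +/- sqrt(D)) / (2a) = (1.14 +/- 2.023759) / (-1.398).
  z_1 = (1.14 + 2.023759) / (-1.398) = -2.2631,   |z_1| = 2.2631.
  z_2 = (1.14 - 2.023759) / (-1.398) = 0.6322,   |z_2| = 0.6322.
Moduli of all roots: 2.2631, 0.6322.
All moduli strictly greater than 1? No.
Verdict: Not invertible.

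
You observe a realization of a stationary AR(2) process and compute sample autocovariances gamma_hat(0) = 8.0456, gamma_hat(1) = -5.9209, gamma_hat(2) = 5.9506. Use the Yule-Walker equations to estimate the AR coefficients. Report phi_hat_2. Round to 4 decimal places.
\hat\phi_{2} = 0.4320

The Yule-Walker equations for an AR(p) process read, in matrix form,
  Gamma_p phi = r_p,   with   (Gamma_p)_{ij} = gamma(|i - j|),
                       (r_p)_i = gamma(i),   i,j = 1..p.
Substitute the sample gammas (Toeplitz matrix and right-hand side of size 2):
  Gamma_p = [[8.0456, -5.9209], [-5.9209, 8.0456]]
  r_p     = [-5.9209, 5.9506]
Written out:
  8.0456 phi_1 - 5.9209 phi_2 = -5.9209
  -5.9209 phi_1 + 8.0456 phi_2 = 5.9506
Solve by Cramer's rule:
  det = gamma(0)^2 - gamma(1)^2 = (8.0456)^2 - (-5.9209)^2 = 64.73167936 - 35.05705681 = 29.67462255
  phi_hat_1 = [gamma(1) gamma(0) - gamma(1) gamma(2)] / det = [(-5.9209)(8.0456) - (-5.9209)(5.9506)] / 29.67462255 = -12.4042855 / 29.67462255 = -0.418
  phi_hat_2 = [gamma(0) gamma(2) - gamma(1)^2] / det = [(8.0456)(5.9506) - (-5.9209)^2] / 29.67462255 = 12.81909055 / 29.67462255 = 0.432
So phi_hat = [-0.4180, 0.4320].
Therefore phi_hat_2 = 0.4320.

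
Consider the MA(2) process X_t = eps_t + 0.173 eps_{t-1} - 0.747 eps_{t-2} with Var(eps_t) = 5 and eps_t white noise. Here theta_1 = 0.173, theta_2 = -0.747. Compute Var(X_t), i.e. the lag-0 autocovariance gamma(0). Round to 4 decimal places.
\gamma(0) = 7.9397

For an MA(q) process X_t = eps_t + sum_i theta_i eps_{t-i} with
Var(eps_t) = sigma^2, the variance is
  gamma(0) = sigma^2 * (1 + sum_i theta_i^2).
  sum_i theta_i^2 = (0.173)^2 + (-0.747)^2 = 0.029929 + 0.558009 = 0.587938.
  gamma(0) = 5 * (1 + 0.587938) = 5 * 1.587938 = 7.93969, which rounds to 7.9397.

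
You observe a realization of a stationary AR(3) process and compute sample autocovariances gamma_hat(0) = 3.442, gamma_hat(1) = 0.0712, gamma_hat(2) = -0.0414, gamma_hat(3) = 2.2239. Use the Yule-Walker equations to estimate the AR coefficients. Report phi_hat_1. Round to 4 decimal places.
\hat\phi_{1} = 0.0290

The Yule-Walker equations for an AR(p) process read, in matrix form,
  Gamma_p phi = r_p,   with   (Gamma_p)_{ij} = gamma(|i - j|),
                       (r_p)_i = gamma(i),   i,j = 1..p.
Substitute the sample gammas (Toeplitz matrix and right-hand side of size 3):
  Gamma_p = [[3.442, 0.0712, -0.0414], [0.0712, 3.442, 0.0712], [-0.0414, 0.0712, 3.442]]
  r_p     = [0.0712, -0.0414, 2.2239]
Written out (R1..R3):
  (R1) 3.442 phi_1 + 0.0712 phi_2 - 0.0414 phi_3 = 0.0712
  (R2) 0.0712 phi_1 + 3.442 phi_2 + 0.0712 phi_3 = -0.0414
  (R3) -0.0414 phi_1 + 0.0712 phi_2 + 3.442 phi_3 = 2.2239
Gaussian elimination:
  R2 <- R2 - (0.0712/3.442) R1 = R2 - (0.020686) R1:  3.440527 phi_2 + 0.072056 phi_3 = -0.042873
  R3 <- R3 - (-0.0414/3.442) R1 = R3 - (-0.012028) R1:  0.072056 phi_2 + 3.441502 phi_3 = 2.224756
  R3 <- R3 - (0.072056/3.440527) R2 = R3 - (0.020943) R2:  3.439993 phi_3 = 2.225654
Back-substitution:
  phi_hat_3 = 2.225654 / 3.439993 = 0.646994
  phi_hat_2 = (-0.042873 - (0.072056)(0.646994)) / 3.440527 = -0.026011
  phi_hat_1 = (0.0712 - (0.0712)(-0.026011) - (-0.0414)(0.646994)) / 3.442 = 0.029006
So phi_hat = [0.0290, -0.0260, 0.6470].
Therefore phi_hat_1 = 0.0290.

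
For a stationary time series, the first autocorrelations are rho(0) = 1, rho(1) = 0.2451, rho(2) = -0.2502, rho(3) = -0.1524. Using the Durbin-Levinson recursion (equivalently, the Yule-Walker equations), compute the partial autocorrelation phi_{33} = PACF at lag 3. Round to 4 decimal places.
\phi_{33} = 0.0120

The PACF at lag k is phi_{kk}, the last component of the solution
to the Yule-Walker system G_k phi = r_k where
  (G_k)_{ij} = rho(|i - j|), (r_k)_i = rho(i), i,j = 1..k.
Equivalently, Durbin-Levinson gives phi_{kk} iteratively:
  phi_{11} = rho(1)
  phi_{kk} = [rho(k) - sum_{j=1..k-1} phi_{k-1,j} rho(k-j)]
            / [1 - sum_{j=1..k-1} phi_{k-1,j} rho(j)],
  phi_{k,j} = phi_{k-1,j} - phi_{kk} phi_{k-1,k-j},  j = 1..k-1.
Step k = 1:
  phi_11 = rho(1) = 0.2451.
Step k = 2:
  phi_22 = [rho(2) - phi_11 rho(1)] / [1 - phi_11 rho(1)] = [-0.2502 - (0.2451)(0.2451)] / [1 - (0.2451)(0.2451)]
         = -0.31027401 / 0.93992599 = -0.330105.
  Update: phi_21 = phi_11 - phi_22 phi_11 = 0.2451 - (-0.330105)(0.2451) = 0.326009.
Step k = 3:
  phi_33 = [rho(3) - phi_21 rho(2) - phi_22 rho(1)] / [1 - phi_21 rho(1) - phi_22 rho(2)]
    numerator   = -0.1524 - (0.326009)(-0.2502) - (-0.330105)(0.2451) = 0.01007604
    denominator = 1 - (0.326009)(0.2451) - (-0.330105)(-0.2502) = 0.83750307
  phi_33 = 0.01007604 / 0.83750307 = 0.012.
Therefore phi_{33} = 0.0120.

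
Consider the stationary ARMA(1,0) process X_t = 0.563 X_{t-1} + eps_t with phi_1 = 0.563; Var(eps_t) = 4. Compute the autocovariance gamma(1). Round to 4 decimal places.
\gamma(1) = 3.2971

Multiply the model equation by X_{t-k} and take expectations. With theta_0 = psi_0 = 1 and psi_j the MA(infinity) weights, this gives
  gamma(k) - sum_i phi_i gamma(k-i) = c_k,
  c_k = sigma^2 * sum_{j=k..q} theta_j psi_{j-k}   (c_k = 0 for k > q),
using gamma(-m) = gamma(m).
Pure AR (q = 0): c_0 = sigma^2 = 4, c_k = 0 for k >= 1.
Equations for k = 0 and k = 1 (AR order 1):
  gamma(0) = phi_1 gamma(1) + c_0
  gamma(1) = phi_1 gamma(0) + c_1
Substituting the second into the first: gamma(0) (1 - phi_1^2) = c_0 + phi_1 c_1, so
  gamma(0) = c_0 / (1 - phi_1^2) = 4 / (1 - (0.563)^2) = 4 / 0.683031 = 5.85625.
  gamma(1) = phi_1 gamma(0) = (0.563)(5.85625) = 3.297069.
Therefore gamma(1) = 3.2971 (to 4 decimal places).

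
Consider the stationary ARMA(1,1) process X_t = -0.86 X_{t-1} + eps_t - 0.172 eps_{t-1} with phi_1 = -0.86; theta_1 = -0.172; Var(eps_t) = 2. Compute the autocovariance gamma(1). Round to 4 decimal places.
\gamma(1) = -9.0987

Multiply the model equation by X_{t-k} and take expectations. With theta_0 = psi_0 = 1 and psi_j the MA(infinity) weights, this gives
  gamma(k) - sum_i phi_i gamma(k-i) = c_k,
  c_k = sigma^2 * sum_{j=k..q} theta_j psi_{j-k}   (c_k = 0 for k > q),
using gamma(-m) = gamma(m).
psi-weights needed (psi_j = theta_j + sum_i phi_i psi_{j-i}):
  psi_1 = theta_1 + phi_1 = -0.172 + (-0.86) = -1.032
Right-hand sides:
  c_0 = sigma^2 (1 + theta_1 psi_1) = 2 * (1 + (-0.172)(-1.032)) = 2 * 1.177504 = 2.355008
  c_1 = sigma^2 theta_1 = 2 * (-0.172) = -0.344
  c_2 = 0
Equations for k = 0 and k = 1 (AR order 1):
  gamma(0) = phi_1 gamma(1) + c_0
  gamma(1) = phi_1 gamma(0) + c_1
Substituting the second into the first: gamma(0) (1 - phi_1^2) = c_0 + phi_1 c_1, so
  gamma(0) = (c_0 + phi_1 c_1) / (1 - phi_1^2) = (2.355008 + (-0.86)(-0.344)) / (1 - (-0.86)^2) = 2.650848 / 0.2604 = 10.179908.
  gamma(1) = phi_1 gamma(0) + c_1 = (-0.86)(10.179908) + (-0.344) = -9.098721.
Therefore gamma(1) = -9.0987 (to 4 decimal places).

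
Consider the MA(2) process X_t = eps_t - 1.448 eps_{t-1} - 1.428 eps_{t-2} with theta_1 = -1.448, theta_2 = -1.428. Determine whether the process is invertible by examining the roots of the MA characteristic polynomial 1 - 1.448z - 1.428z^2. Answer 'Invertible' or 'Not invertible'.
\text{Not invertible}

The MA(q) characteristic polynomial is P(z) = 1 - 1.448z - 1.428z^2.
Invertibility requires all roots to lie outside the unit circle, i.e. |z| > 1 for every root.
Set 1 + (-1.448) z + (-1.428) z^2 = 0, i.e. a z^2 + b z + c = 0 with a = -1.428, b = -1.448, c = 1.
Discriminant D = b^2 - 4ac = (-1.448)^2 - 4*(-1.428)*1 = 2.096704 - (-5.712) = 7.808704.
D >= 0, so the roots are real: z = (-b +/- sqrt(D)) / (2a) = (1.448 +/- 2.794406) / (-2.856).
  z_1 = (1.448 + 2.794406) / (-2.856) = -1.4854,   |z_1| = 1.4854.
  z_2 = (1.448 - 2.794406) / (-2.856) = 0.4714,   |z_2| = 0.4714.
Moduli of all roots: 1.4854, 0.4714.
All moduli strictly greater than 1? No.
Verdict: Not invertible.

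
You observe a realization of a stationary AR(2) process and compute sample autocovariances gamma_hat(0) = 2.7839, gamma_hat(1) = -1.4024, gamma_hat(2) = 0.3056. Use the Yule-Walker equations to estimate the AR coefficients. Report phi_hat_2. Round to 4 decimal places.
\hat\phi_{2} = -0.1930

The Yule-Walker equations for an AR(p) process read, in matrix form,
  Gamma_p phi = r_p,   with   (Gamma_p)_{ij} = gamma(|i - j|),
                       (r_p)_i = gamma(i),   i,j = 1..p.
Substitute the sample gammas (Toeplitz matrix and right-hand side of size 2):
  Gamma_p = [[2.7839, -1.4024], [-1.4024, 2.7839]]
  r_p     = [-1.4024, 0.3056]
Written out:
  2.7839 phi_1 - 1.4024 phi_2 = -1.4024
  -1.4024 phi_1 + 2.7839 phi_2 = 0.3056
Solve by Cramer's rule:
  det = gamma(0)^2 - gamma(1)^2 = (2.7839)^2 - (-1.4024)^2 = 7.75009921 - 1.96672576 = 5.78337345
  phi_hat_1 = [gamma(1) gamma(0) - gamma(1) gamma(2)] / det = [(-1.4024)(2.7839) - (-1.4024)(0.3056)] / 5.78337345 = -3.47556792 / 5.78337345 = -0.601
  phi_hat_2 = [gamma(0) gamma(2) - gamma(1)^2] / det = [(2.7839)(0.3056) - (-1.4024)^2] / 5.78337345 = -1.11596592 / 5.78337345 = -0.193
So phi_hat = [-0.6010, -0.1930].
Therefore phi_hat_2 = -0.1930.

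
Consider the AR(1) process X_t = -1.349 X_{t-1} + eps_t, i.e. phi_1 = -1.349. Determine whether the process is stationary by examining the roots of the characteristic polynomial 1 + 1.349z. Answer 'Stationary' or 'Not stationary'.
\text{Not stationary}

The AR(p) characteristic polynomial is P(z) = 1 + 1.349z.
Stationarity requires all roots to lie outside the unit circle, i.e. |z| > 1 for every root.
This is linear in z: 1 + (1.349) z = 0  =>  z = -1/(1.349) = -0.74129,  |z| = 0.74129.
Moduli of all roots: 0.7413.
All moduli strictly greater than 1? No.
Verdict: Not stationary.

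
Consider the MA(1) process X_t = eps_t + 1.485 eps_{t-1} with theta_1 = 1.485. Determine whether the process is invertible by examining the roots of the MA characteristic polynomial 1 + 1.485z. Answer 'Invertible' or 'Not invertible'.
\text{Not invertible}

The MA(q) characteristic polynomial is P(z) = 1 + 1.485z.
Invertibility requires all roots to lie outside the unit circle, i.e. |z| > 1 for every root.
This is linear in z: 1 + (1.485) z = 0  =>  z = -1/(1.485) = -0.673401,  |z| = 0.673401.
Moduli of all roots: 0.6734.
All moduli strictly greater than 1? No.
Verdict: Not invertible.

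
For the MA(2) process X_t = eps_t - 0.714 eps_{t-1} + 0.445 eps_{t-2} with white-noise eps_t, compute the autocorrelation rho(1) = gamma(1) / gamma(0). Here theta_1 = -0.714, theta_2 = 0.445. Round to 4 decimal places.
\rho(1) = -0.6041

For an MA(q) process with theta_0 = 1, the autocovariance is
  gamma(k) = sigma^2 * sum_{i=0..q-k} theta_i * theta_{i+k},
and rho(k) = gamma(k) / gamma(0). Sigma^2 cancels.
  numerator   = (1)*(-0.714) + (-0.714)*(0.445) = -1.03173.
  denominator = (1)^2 + (-0.714)^2 + (0.445)^2 = 1.707821.
  rho(1) = -1.03173 / 1.707821 = -0.6041.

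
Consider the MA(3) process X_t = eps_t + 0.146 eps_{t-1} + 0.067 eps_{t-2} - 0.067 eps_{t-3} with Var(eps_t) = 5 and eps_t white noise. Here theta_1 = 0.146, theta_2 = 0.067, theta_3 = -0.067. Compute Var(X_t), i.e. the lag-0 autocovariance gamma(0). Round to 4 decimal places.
\gamma(0) = 5.1515

For an MA(q) process X_t = eps_t + sum_i theta_i eps_{t-i} with
Var(eps_t) = sigma^2, the variance is
  gamma(0) = sigma^2 * (1 + sum_i theta_i^2).
  sum_i theta_i^2 = (0.146)^2 + (0.067)^2 + (-0.067)^2 = 0.021316 + 0.004489 + 0.004489 = 0.030294.
  gamma(0) = 5 * (1 + 0.030294) = 5 * 1.030294 = 5.15147, which rounds to 5.1515.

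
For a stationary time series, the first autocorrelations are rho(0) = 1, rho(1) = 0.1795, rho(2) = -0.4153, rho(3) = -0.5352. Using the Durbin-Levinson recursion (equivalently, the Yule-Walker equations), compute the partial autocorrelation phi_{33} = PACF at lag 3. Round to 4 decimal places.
\phi_{33} = -0.4511

The PACF at lag k is phi_{kk}, the last component of the solution
to the Yule-Walker system G_k phi = r_k where
  (G_k)_{ij} = rho(|i - j|), (r_k)_i = rho(i), i,j = 1..k.
Equivalently, Durbin-Levinson gives phi_{kk} iteratively:
  phi_{11} = rho(1)
  phi_{kk} = [rho(k) - sum_{j=1..k-1} phi_{k-1,j} rho(k-j)]
            / [1 - sum_{j=1..k-1} phi_{k-1,j} rho(j)],
  phi_{k,j} = phi_{k-1,j} - phi_{kk} phi_{k-1,k-j},  j = 1..k-1.
Step k = 1:
  phi_11 = rho(1) = 0.1795.
Step k = 2:
  phi_22 = [rho(2) - phi_11 rho(1)] / [1 - phi_11 rho(1)] = [-0.4153 - (0.1795)(0.1795)] / [1 - (0.1795)(0.1795)]
         = -0.44752025 / 0.96777975 = -0.46242.
  Update: phi_21 = phi_11 - phi_22 phi_11 = 0.1795 - (-0.46242)(0.1795) = 0.262504.
Step k = 3:
  phi_33 = [rho(3) - phi_21 rho(2) - phi_22 rho(1)] / [1 - phi_21 rho(1) - phi_22 rho(2)]
    numerator   = -0.5352 - (0.262504)(-0.4153) - (-0.46242)(0.1795) = -0.34317766
    denominator = 1 - (0.262504)(0.1795) - (-0.46242)(-0.4153) = 0.76083765
  phi_33 = -0.34317766 / 0.76083765 = -0.4511.
Therefore phi_{33} = -0.4511.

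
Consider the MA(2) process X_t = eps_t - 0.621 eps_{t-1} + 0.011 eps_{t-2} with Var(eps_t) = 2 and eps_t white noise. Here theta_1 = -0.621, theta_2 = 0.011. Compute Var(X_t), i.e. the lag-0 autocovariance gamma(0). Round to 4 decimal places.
\gamma(0) = 2.7715

For an MA(q) process X_t = eps_t + sum_i theta_i eps_{t-i} with
Var(eps_t) = sigma^2, the variance is
  gamma(0) = sigma^2 * (1 + sum_i theta_i^2).
  sum_i theta_i^2 = (-0.621)^2 + (0.011)^2 = 0.385641 + 0.000121 = 0.385762.
  gamma(0) = 2 * (1 + 0.385762) = 2 * 1.385762 = 2.771524, which rounds to 2.7715.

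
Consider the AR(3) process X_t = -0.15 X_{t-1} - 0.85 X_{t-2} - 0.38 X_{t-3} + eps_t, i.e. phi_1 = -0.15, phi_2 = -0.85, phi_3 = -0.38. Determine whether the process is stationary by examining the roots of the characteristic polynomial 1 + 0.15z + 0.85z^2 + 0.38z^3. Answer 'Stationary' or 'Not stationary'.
\text{Stationary}

The AR(p) characteristic polynomial is P(z) = 1 + 0.15z + 0.85z^2 + 0.38z^3.
Stationarity requires all roots to lie outside the unit circle, i.e. |z| > 1 for every root.
Degree 3: look for a simple real root z0 first, then factor out (1 - z/z0) and solve the remaining quadratic.
Testing z0 = -2.5: P(-2.5) = 1 + (0.15)(-2.5) + (0.85)(-2.5)^2 + (0.38)(-2.5)^3
  = 1 + (-0.375) + (5.3125) + (-5.9375) = 0.  So z_0 = -2.5 is a root, |z_0| = 2.5.
Divide out the factor (1 + 0.4 z) = (1 - z/z0) (since 1/z0 = -0.4):
  P(z) = (1 + 0.4 z)(1 + (-0.25) z + (0.95) z^2)
  [check: z-coef -0.25 - (-0.4) = 0.15; z^2-coef 0.95 - (-0.4)(-0.25) = 0.85; z^3-coef -(-0.4)(0.95) = 0.38.]
Remaining roots from the quadratic factor 1 + (-0.25) z + (0.95) z^2:
  Set 1 + (-0.25) z + (0.95) z^2 = 0, i.e. a z^2 + b z + c = 0 with a = 0.95, b = -0.25, c = 1.
  Discriminant D = b^2 - 4ac = (-0.25)^2 - 4*(0.95)*1 = 0.0625 - (3.8) = -3.7375.
  D < 0, so the roots are the complex-conjugate pair z = (-b +/- i sqrt(-D)) / (2a) = 0.1316 +/- 1.0175i.
  For a conjugate pair |z|^2 = z * conj(z) = (product of roots) = c/a = 1/(0.95) = 1.052632, so |z| = sqrt(1.052632) = 1.026 for both roots.
Moduli of all roots: 2.5000, 1.0260, 1.0260.
All moduli strictly greater than 1? Yes.
Verdict: Stationary.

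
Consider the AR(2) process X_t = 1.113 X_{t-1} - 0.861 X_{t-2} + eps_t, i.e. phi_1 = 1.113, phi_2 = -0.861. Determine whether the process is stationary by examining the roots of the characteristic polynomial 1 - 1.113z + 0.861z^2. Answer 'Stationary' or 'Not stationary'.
\text{Stationary}

The AR(p) characteristic polynomial is P(z) = 1 - 1.113z + 0.861z^2.
Stationarity requires all roots to lie outside the unit circle, i.e. |z| > 1 for every root.
Set 1 + (-1.113) z + (0.861) z^2 = 0, i.e. a z^2 + b z + c = 0 with a = 0.861, b = -1.113, c = 1.
Discriminant D = b^2 - 4ac = (-1.113)^2 - 4*(0.861)*1 = 1.238769 - (3.444) = -2.205231.
D < 0, so the roots are the complex-conjugate pair z = (-b +/- i sqrt(-D)) / (2a) = 0.6463 +/- 0.8624i.
For a conjugate pair |z|^2 = z * conj(z) = (product of roots) = c/a = 1/(0.861) = 1.16144, so |z| = sqrt(1.16144) = 1.0777 for both roots.
Moduli of all roots: 1.0777, 1.0777.
All moduli strictly greater than 1? Yes.
Verdict: Stationary.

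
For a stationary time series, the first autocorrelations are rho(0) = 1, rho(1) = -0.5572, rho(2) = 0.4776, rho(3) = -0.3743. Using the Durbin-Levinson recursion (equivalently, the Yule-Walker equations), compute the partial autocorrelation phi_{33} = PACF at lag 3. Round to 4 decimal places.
\phi_{33} = -0.0580

The PACF at lag k is phi_{kk}, the last component of the solution
to the Yule-Walker system G_k phi = r_k where
  (G_k)_{ij} = rho(|i - j|), (r_k)_i = rho(i), i,j = 1..k.
Equivalently, Durbin-Levinson gives phi_{kk} iteratively:
  phi_{11} = rho(1)
  phi_{kk} = [rho(k) - sum_{j=1..k-1} phi_{k-1,j} rho(k-j)]
            / [1 - sum_{j=1..k-1} phi_{k-1,j} rho(j)],
  phi_{k,j} = phi_{k-1,j} - phi_{kk} phi_{k-1,k-j},  j = 1..k-1.
Step k = 1:
  phi_11 = rho(1) = -0.5572.
Step k = 2:
  phi_22 = [rho(2) - phi_11 rho(1)] / [1 - phi_11 rho(1)] = [0.4776 - (-0.5572)(-0.5572)] / [1 - (-0.5572)(-0.5572)]
         = 0.16712816 / 0.68952816 = 0.24238.
  Update: phi_21 = phi_11 - phi_22 phi_11 = -0.5572 - (0.24238)(-0.5572) = -0.422146.
Step k = 3:
  phi_33 = [rho(3) - phi_21 rho(2) - phi_22 rho(1)] / [1 - phi_21 rho(1) - phi_22 rho(2)]
    numerator   = -0.3743 - (-0.422146)(0.4776) - (0.24238)(-0.5572) = -0.03762886
    denominator = 1 - (-0.422146)(-0.5572) - (0.24238)(0.4776) = 0.64901956
  phi_33 = -0.03762886 / 0.64901956 = -0.058.
Therefore phi_{33} = -0.0580.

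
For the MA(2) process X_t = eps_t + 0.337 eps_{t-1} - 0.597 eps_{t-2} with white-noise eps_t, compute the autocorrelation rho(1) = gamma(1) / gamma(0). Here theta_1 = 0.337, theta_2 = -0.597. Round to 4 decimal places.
\rho(1) = 0.0924

For an MA(q) process with theta_0 = 1, the autocovariance is
  gamma(k) = sigma^2 * sum_{i=0..q-k} theta_i * theta_{i+k},
and rho(k) = gamma(k) / gamma(0). Sigma^2 cancels.
  numerator   = (1)*(0.337) + (0.337)*(-0.597) = 0.135811.
  denominator = (1)^2 + (0.337)^2 + (-0.597)^2 = 1.469978.
  rho(1) = 0.135811 / 1.469978 = 0.0924.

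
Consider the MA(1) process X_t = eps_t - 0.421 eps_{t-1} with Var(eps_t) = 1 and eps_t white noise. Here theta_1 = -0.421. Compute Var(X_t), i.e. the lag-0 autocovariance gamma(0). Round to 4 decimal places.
\gamma(0) = 1.1772

For an MA(q) process X_t = eps_t + sum_i theta_i eps_{t-i} with
Var(eps_t) = sigma^2, the variance is
  gamma(0) = sigma^2 * (1 + sum_i theta_i^2).
  sum_i theta_i^2 = (-0.421)^2 = 0.177241.
  gamma(0) = 1 * (1 + 0.177241) = 1 * 1.177241 = 1.177241, which rounds to 1.1772.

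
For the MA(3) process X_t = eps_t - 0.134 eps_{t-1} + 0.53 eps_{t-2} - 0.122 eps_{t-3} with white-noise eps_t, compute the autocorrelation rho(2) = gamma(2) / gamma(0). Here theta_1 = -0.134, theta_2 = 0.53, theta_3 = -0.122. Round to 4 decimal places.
\rho(2) = 0.4159

For an MA(q) process with theta_0 = 1, the autocovariance is
  gamma(k) = sigma^2 * sum_{i=0..q-k} theta_i * theta_{i+k},
and rho(k) = gamma(k) / gamma(0). Sigma^2 cancels.
  numerator   = (1)*(0.53) + (-0.134)*(-0.122) = 0.546348.
  denominator = (1)^2 + (-0.134)^2 + (0.53)^2 + (-0.122)^2 = 1.31374.
  rho(2) = 0.546348 / 1.31374 = 0.4159.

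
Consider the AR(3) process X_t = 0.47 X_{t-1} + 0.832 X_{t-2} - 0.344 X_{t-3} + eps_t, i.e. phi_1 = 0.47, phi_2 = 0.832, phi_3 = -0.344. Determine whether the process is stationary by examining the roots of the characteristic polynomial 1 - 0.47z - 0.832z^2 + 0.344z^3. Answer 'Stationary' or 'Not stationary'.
\text{Stationary}

The AR(p) characteristic polynomial is P(z) = 1 - 0.47z - 0.832z^2 + 0.344z^3.
Stationarity requires all roots to lie outside the unit circle, i.e. |z| > 1 for every root.
Degree 3: look for a simple real root z0 first, then factor out (1 - z/z0) and solve the remaining quadratic.
Testing z0 = 2.5: P(2.5) = 1 + (-0.47)(2.5) + (-0.832)(2.5)^2 + (0.344)(2.5)^3
  = 1 + (-1.175) + (-5.2) + (5.375) = 0.  So z_0 = 2.5 is a root, |z_0| = 2.5.
Divide out the factor (1 - 0.4 z) = (1 - z/z0) (since 1/z0 = 0.4):
  P(z) = (1 - 0.4 z)(1 + (-0.07) z + (-0.86) z^2)
  [check: z-coef -0.07 - (0.4) = -0.47; z^2-coef -0.86 - (0.4)(-0.07) = -0.832; z^3-coef -(0.4)(-0.86) = 0.344.]
Remaining roots from the quadratic factor 1 + (-0.07) z + (-0.86) z^2:
  Set 1 + (-0.07) z + (-0.86) z^2 = 0, i.e. a z^2 + b z + c = 0 with a = -0.86, b = -0.07, c = 1.
  Discriminant D = b^2 - 4ac = (-0.07)^2 - 4*(-0.86)*1 = 0.0049 - (-3.44) = 3.4449.
  D >= 0, so the roots are real: z = (-b +/- sqrt(D)) / (2a) = (0.07 +/- 1.856044) / (-1.72).
    z_1 = (0.07 + 1.856044) / (-1.72) = -1.1198,   |z_1| = 1.1198.
    z_2 = (0.07 - 1.856044) / (-1.72) = 1.0384,   |z_2| = 1.0384.
Moduli of all roots: 2.5000, 1.1198, 1.0384.
All moduli strictly greater than 1? Yes.
Verdict: Stationary.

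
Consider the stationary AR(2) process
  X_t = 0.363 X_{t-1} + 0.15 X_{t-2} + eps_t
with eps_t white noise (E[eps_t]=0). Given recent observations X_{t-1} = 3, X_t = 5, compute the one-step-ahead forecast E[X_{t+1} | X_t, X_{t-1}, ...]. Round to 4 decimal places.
E[X_{t+1} \mid \mathcal F_t] = 2.2650

For an AR(p) model X_t = c + sum_i phi_i X_{t-i} + eps_t, the
one-step-ahead conditional mean is
  E[X_{t+1} | X_t, ...] = c + sum_i phi_i X_{t+1-i}.
Substitute known values:
  E[X_{t+1} | ...] = (0.363) * (5) + (0.15) * (3)
                   = 2.2650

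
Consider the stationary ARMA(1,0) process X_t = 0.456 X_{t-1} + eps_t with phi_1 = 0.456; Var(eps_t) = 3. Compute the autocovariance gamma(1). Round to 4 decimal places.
\gamma(1) = 1.7271

Multiply the model equation by X_{t-k} and take expectations. With theta_0 = psi_0 = 1 and psi_j the MA(infinity) weights, this gives
  gamma(k) - sum_i phi_i gamma(k-i) = c_k,
  c_k = sigma^2 * sum_{j=k..q} theta_j psi_{j-k}   (c_k = 0 for k > q),
using gamma(-m) = gamma(m).
Pure AR (q = 0): c_0 = sigma^2 = 3, c_k = 0 for k >= 1.
Equations for k = 0 and k = 1 (AR order 1):
  gamma(0) = phi_1 gamma(1) + c_0
  gamma(1) = phi_1 gamma(0) + c_1
Substituting the second into the first: gamma(0) (1 - phi_1^2) = c_0 + phi_1 c_1, so
  gamma(0) = c_0 / (1 - phi_1^2) = 3 / (1 - (0.456)^2) = 3 / 0.792064 = 3.787573.
  gamma(1) = phi_1 gamma(0) = (0.456)(3.787573) = 1.727133.
Therefore gamma(1) = 1.7271 (to 4 decimal places).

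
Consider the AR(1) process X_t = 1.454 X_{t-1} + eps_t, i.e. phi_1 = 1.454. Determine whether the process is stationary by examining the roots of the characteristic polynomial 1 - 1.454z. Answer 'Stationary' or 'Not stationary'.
\text{Not stationary}

The AR(p) characteristic polynomial is P(z) = 1 - 1.454z.
Stationarity requires all roots to lie outside the unit circle, i.e. |z| > 1 for every root.
This is linear in z: 1 + (-1.454) z = 0  =>  z = -1/(-1.454) = 0.687758,  |z| = 0.687758.
Moduli of all roots: 0.6878.
All moduli strictly greater than 1? No.
Verdict: Not stationary.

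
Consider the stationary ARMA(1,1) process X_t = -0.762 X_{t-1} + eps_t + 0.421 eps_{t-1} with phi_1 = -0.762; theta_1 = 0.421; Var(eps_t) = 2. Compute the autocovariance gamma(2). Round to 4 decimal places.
\gamma(2) = 0.8417

Multiply the model equation by X_{t-k} and take expectations. With theta_0 = psi_0 = 1 and psi_j the MA(infinity) weights, this gives
  gamma(k) - sum_i phi_i gamma(k-i) = c_k,
  c_k = sigma^2 * sum_{j=k..q} theta_j psi_{j-k}   (c_k = 0 for k > q),
using gamma(-m) = gamma(m).
psi-weights needed (psi_j = theta_j + sum_i phi_i psi_{j-i}):
  psi_1 = theta_1 + phi_1 = 0.421 + (-0.762) = -0.341
Right-hand sides:
  c_0 = sigma^2 (1 + theta_1 psi_1) = 2 * (1 + (0.421)(-0.341)) = 2 * 0.856439 = 1.712878
  c_1 = sigma^2 theta_1 = 2 * (0.421) = 0.842
  c_2 = 0
Equations for k = 0 and k = 1 (AR order 1):
  gamma(0) = phi_1 gamma(1) + c_0
  gamma(1) = phi_1 gamma(0) + c_1
Substituting the second into the first: gamma(0) (1 - phi_1^2) = c_0 + phi_1 c_1, so
  gamma(0) = (c_0 + phi_1 c_1) / (1 - phi_1^2) = (1.712878 + (-0.762)(0.842)) / (1 - (-0.762)^2) = 1.071274 / 0.419356 = 2.554569.
  gamma(1) = phi_1 gamma(0) + c_1 = (-0.762)(2.554569) + (0.842) = -1.104582.
For k = 2 (> q): gamma(2) = phi_1 gamma(1) = (-0.762)(-1.104582) = 0.841691.
Therefore gamma(2) = 0.8417 (to 4 decimal places).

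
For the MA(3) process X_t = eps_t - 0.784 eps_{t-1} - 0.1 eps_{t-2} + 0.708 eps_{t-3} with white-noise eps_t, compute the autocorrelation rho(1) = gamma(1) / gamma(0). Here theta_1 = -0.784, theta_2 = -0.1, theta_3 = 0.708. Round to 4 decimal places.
\rho(1) = -0.3652

For an MA(q) process with theta_0 = 1, the autocovariance is
  gamma(k) = sigma^2 * sum_{i=0..q-k} theta_i * theta_{i+k},
and rho(k) = gamma(k) / gamma(0). Sigma^2 cancels.
  numerator   = (1)*(-0.784) + (-0.784)*(-0.1) + (-0.1)*(0.708) = -0.7764.
  denominator = (1)^2 + (-0.784)^2 + (-0.1)^2 + (0.708)^2 = 2.12592.
  rho(1) = -0.7764 / 2.12592 = -0.3652.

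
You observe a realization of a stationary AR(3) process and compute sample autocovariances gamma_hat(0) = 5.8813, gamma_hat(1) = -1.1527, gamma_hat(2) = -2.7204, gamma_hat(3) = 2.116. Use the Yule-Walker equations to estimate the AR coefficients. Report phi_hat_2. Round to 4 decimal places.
\hat\phi_{2} = -0.4700

The Yule-Walker equations for an AR(p) process read, in matrix form,
  Gamma_p phi = r_p,   with   (Gamma_p)_{ij} = gamma(|i - j|),
                       (r_p)_i = gamma(i),   i,j = 1..p.
Substitute the sample gammas (Toeplitz matrix and right-hand side of size 3):
  Gamma_p = [[5.8813, -1.1527, -2.7204], [-1.1527, 5.8813, -1.1527], [-2.7204, -1.1527, 5.8813]]
  r_p     = [-1.1527, -2.7204, 2.116]
Written out (R1..R3):
  (R1) 5.8813 phi_1 - 1.1527 phi_2 - 2.7204 phi_3 = -1.1527
  (R2) -1.1527 phi_1 + 5.8813 phi_2 - 1.1527 phi_3 = -2.7204
  (R3) -2.7204 phi_1 - 1.1527 phi_2 + 5.8813 phi_3 = 2.116
Gaussian elimination:
  R2 <- R2 - (-1.1527/5.8813) R1 = R2 - (-0.195994) R1:  5.655378 phi_2 - 1.685882 phi_3 = -2.946322
  R3 <- R3 - (-2.7204/5.8813) R1 = R3 - (-0.462551) R1:  -1.685882 phi_2 + 4.622977 phi_3 = 1.582818
  R3 <- R3 - (-1.685882/5.655378) R2 = R3 - (-0.298103) R2:  4.120411 phi_3 = 0.704512
Back-substitution:
  phi_hat_3 = 0.704512 / 4.120411 = 0.170981
  phi_hat_2 = (-2.946322 - (-1.685882)(0.170981)) / 5.655378 = -0.470007
  phi_hat_1 = (-1.1527 - (-1.1527)(-0.470007) - (-2.7204)(0.170981)) / 5.8813 = -0.209025
So phi_hat = [-0.2090, -0.4700, 0.1710].
Therefore phi_hat_2 = -0.4700.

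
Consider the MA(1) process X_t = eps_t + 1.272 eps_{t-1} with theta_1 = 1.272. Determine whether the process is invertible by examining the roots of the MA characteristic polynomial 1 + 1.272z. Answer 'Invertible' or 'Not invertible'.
\text{Not invertible}

The MA(q) characteristic polynomial is P(z) = 1 + 1.272z.
Invertibility requires all roots to lie outside the unit circle, i.e. |z| > 1 for every root.
This is linear in z: 1 + (1.272) z = 0  =>  z = -1/(1.272) = -0.786164,  |z| = 0.786164.
Moduli of all roots: 0.7862.
All moduli strictly greater than 1? No.
Verdict: Not invertible.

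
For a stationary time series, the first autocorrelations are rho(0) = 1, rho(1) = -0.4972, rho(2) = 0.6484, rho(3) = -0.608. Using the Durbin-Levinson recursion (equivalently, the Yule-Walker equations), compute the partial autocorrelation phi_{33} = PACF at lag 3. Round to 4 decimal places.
\phi_{33} = -0.3571

The PACF at lag k is phi_{kk}, the last component of the solution
to the Yule-Walker system G_k phi = r_k where
  (G_k)_{ij} = rho(|i - j|), (r_k)_i = rho(i), i,j = 1..k.
Equivalently, Durbin-Levinson gives phi_{kk} iteratively:
  phi_{11} = rho(1)
  phi_{kk} = [rho(k) - sum_{j=1..k-1} phi_{k-1,j} rho(k-j)]
            / [1 - sum_{j=1..k-1} phi_{k-1,j} rho(j)],
  phi_{k,j} = phi_{k-1,j} - phi_{kk} phi_{k-1,k-j},  j = 1..k-1.
Step k = 1:
  phi_11 = rho(1) = -0.4972.
Step k = 2:
  phi_22 = [rho(2) - phi_11 rho(1)] / [1 - phi_11 rho(1)] = [0.6484 - (-0.4972)(-0.4972)] / [1 - (-0.4972)(-0.4972)]
         = 0.40119216 / 0.75279216 = 0.532939.
  Update: phi_21 = phi_11 - phi_22 phi_11 = -0.4972 - (0.532939)(-0.4972) = -0.232223.
Step k = 3:
  phi_33 = [rho(3) - phi_21 rho(2) - phi_22 rho(1)] / [1 - phi_21 rho(1) - phi_22 rho(2)]
    numerator   = -0.608 - (-0.232223)(0.6484) - (0.532939)(-0.4972) = -0.19244954
    denominator = 1 - (-0.232223)(-0.4972) - (0.532939)(0.6484) = 0.53898129
  phi_33 = -0.19244954 / 0.53898129 = -0.3571.
Therefore phi_{33} = -0.3571.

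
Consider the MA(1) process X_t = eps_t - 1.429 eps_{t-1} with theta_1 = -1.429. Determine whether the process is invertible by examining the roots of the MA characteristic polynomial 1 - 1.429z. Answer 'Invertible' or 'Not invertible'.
\text{Not invertible}

The MA(q) characteristic polynomial is P(z) = 1 - 1.429z.
Invertibility requires all roots to lie outside the unit circle, i.e. |z| > 1 for every root.
This is linear in z: 1 + (-1.429) z = 0  =>  z = -1/(-1.429) = 0.69979,  |z| = 0.69979.
Moduli of all roots: 0.6998.
All moduli strictly greater than 1? No.
Verdict: Not invertible.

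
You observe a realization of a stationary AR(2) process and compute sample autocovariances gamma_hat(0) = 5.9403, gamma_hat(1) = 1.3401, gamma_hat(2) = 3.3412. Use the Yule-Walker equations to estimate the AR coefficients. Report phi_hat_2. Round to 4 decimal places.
\hat\phi_{2} = 0.5390

The Yule-Walker equations for an AR(p) process read, in matrix form,
  Gamma_p phi = r_p,   with   (Gamma_p)_{ij} = gamma(|i - j|),
                       (r_p)_i = gamma(i),   i,j = 1..p.
Substitute the sample gammas (Toeplitz matrix and right-hand side of size 2):
  Gamma_p = [[5.9403, 1.3401], [1.3401, 5.9403]]
  r_p     = [1.3401, 3.3412]
Written out:
  5.9403 phi_1 + 1.3401 phi_2 = 1.3401
  1.3401 phi_1 + 5.9403 phi_2 = 3.3412
Solve by Cramer's rule:
  det = gamma(0)^2 - gamma(1)^2 = (5.9403)^2 - (1.3401)^2 = 35.28716409 - 1.79586801 = 33.49129608
  phi_hat_1 = [gamma(1) gamma(0) - gamma(1) gamma(2)] / det = [(1.3401)(5.9403) - (1.3401)(3.3412)] / 33.49129608 = 3.48305391 / 33.49129608 = 0.104
  phi_hat_2 = [gamma(0) gamma(2) - gamma(1)^2] / det = [(5.9403)(3.3412) - (1.3401)^2] / 33.49129608 = 18.05186235 / 33.49129608 = 0.539
So phi_hat = [0.1040, 0.5390].
Therefore phi_hat_2 = 0.5390.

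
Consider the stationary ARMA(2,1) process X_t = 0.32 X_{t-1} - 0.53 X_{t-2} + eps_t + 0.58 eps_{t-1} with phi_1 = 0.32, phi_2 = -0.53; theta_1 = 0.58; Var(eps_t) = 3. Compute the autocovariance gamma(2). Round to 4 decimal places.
\gamma(2) = -2.8261

Multiply the model equation by X_{t-k} and take expectations. With theta_0 = psi_0 = 1 and psi_j the MA(infinity) weights, this gives
  gamma(k) - sum_i phi_i gamma(k-i) = c_k,
  c_k = sigma^2 * sum_{j=k..q} theta_j psi_{j-k}   (c_k = 0 for k > q),
using gamma(-m) = gamma(m).
psi-weights needed (psi_j = theta_j + sum_i phi_i psi_{j-i}):
  psi_1 = theta_1 + phi_1 = 0.58 + (0.32) = 0.9
Right-hand sides:
  c_0 = sigma^2 (1 + theta_1 psi_1) = 3 * (1 + (0.58)(0.9)) = 3 * 1.522 = 4.566
  c_1 = sigma^2 theta_1 = 3 * (0.58) = 1.74
  c_2 = 0
Equations for k = 0, 1, 2 (AR order 2, c_2 = 0):
  (E0) gamma(0) = phi_1 gamma(1) + phi_2 gamma(2) + c_0
  (E1) gamma(1) = phi_1 gamma(0) + phi_2 gamma(1) + c_1
  (E2) gamma(2) = phi_1 gamma(1) + phi_2 gamma(0)
From (E1): gamma(1) = A gamma(0) + B with
  A = phi_1 / (1 - phi_2) = 0.32 / 1.53 = 0.20915,   B = c_1 / (1 - phi_2) = 1.74 / 1.53 = 1.137255.
Insert (E2) into (E0): gamma(0) (1 - phi_2^2) = phi_1 (1 + phi_2) gamma(1) + c_0.
  phi_1 (1 + phi_2) = (0.32)(0.47) = 0.1504,   1 - phi_2^2 = 0.7191.
Replace gamma(1) by A gamma(0) + B and collect gamma(0):
  gamma(0) [0.7191 - (0.1504)(0.20915)] = (0.1504)(1.137255) + 4.566
  gamma(0) * 0.687644 = 4.737043
  gamma(0) = 4.737043 / 0.687644 = 6.888804.
  gamma(1) = A gamma(0) + B = (0.20915)(6.888804) + (1.137255) = 2.57805.
  gamma(2) = phi_1 gamma(1) + phi_2 gamma(0) = (0.32)(2.57805) + (-0.53)(6.888804) = -2.82609.
Therefore gamma(2) = -2.8261 (to 4 decimal places).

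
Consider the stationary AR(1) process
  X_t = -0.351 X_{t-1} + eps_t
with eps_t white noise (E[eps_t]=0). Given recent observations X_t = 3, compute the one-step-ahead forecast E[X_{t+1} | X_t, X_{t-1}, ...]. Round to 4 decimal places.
E[X_{t+1} \mid \mathcal F_t] = -1.0530

For an AR(p) model X_t = c + sum_i phi_i X_{t-i} + eps_t, the
one-step-ahead conditional mean is
  E[X_{t+1} | X_t, ...] = c + sum_i phi_i X_{t+1-i}.
Substitute known values:
  E[X_{t+1} | ...] = (-0.351) * (3)
                   = -1.0530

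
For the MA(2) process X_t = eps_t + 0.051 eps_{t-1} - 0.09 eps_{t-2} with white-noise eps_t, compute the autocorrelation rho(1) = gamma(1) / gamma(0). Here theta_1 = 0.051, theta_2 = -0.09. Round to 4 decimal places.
\rho(1) = 0.0459

For an MA(q) process with theta_0 = 1, the autocovariance is
  gamma(k) = sigma^2 * sum_{i=0..q-k} theta_i * theta_{i+k},
and rho(k) = gamma(k) / gamma(0). Sigma^2 cancels.
  numerator   = (1)*(0.051) + (0.051)*(-0.09) = 0.04641.
  denominator = (1)^2 + (0.051)^2 + (-0.09)^2 = 1.010701.
  rho(1) = 0.04641 / 1.010701 = 0.0459.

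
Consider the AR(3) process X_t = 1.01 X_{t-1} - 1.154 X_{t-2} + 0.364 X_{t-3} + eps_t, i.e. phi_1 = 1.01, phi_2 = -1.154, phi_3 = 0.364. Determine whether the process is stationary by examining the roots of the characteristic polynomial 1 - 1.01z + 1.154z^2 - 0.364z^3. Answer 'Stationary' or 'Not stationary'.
\text{Stationary}

The AR(p) characteristic polynomial is P(z) = 1 - 1.01z + 1.154z^2 - 0.364z^3.
Stationarity requires all roots to lie outside the unit circle, i.e. |z| > 1 for every root.
Degree 3: look for a simple real root z0 first, then factor out (1 - z/z0) and solve the remaining quadratic.
Testing z0 = 2.5: P(2.5) = 1 + (-1.01)(2.5) + (1.154)(2.5)^2 + (-0.364)(2.5)^3
  = 1 + (-2.525) + (7.2125) + (-5.6875) = 0.  So z_0 = 2.5 is a root, |z_0| = 2.5.
Divide out the factor (1 - 0.4 z) = (1 - z/z0) (since 1/z0 = 0.4):
  P(z) = (1 - 0.4 z)(1 + (-0.61) z + (0.91) z^2)
  [check: z-coef -0.61 - (0.4) = -1.01; z^2-coef 0.91 - (0.4)(-0.61) = 1.154; z^3-coef -(0.4)(0.91) = -0.364.]
Remaining roots from the quadratic factor 1 + (-0.61) z + (0.91) z^2:
  Set 1 + (-0.61) z + (0.91) z^2 = 0, i.e. a z^2 + b z + c = 0 with a = 0.91, b = -0.61, c = 1.
  Discriminant D = b^2 - 4ac = (-0.61)^2 - 4*(0.91)*1 = 0.3721 - (3.64) = -3.2679.
  D < 0, so the roots are the complex-conjugate pair z = (-b +/- i sqrt(-D)) / (2a) = 0.3352 +/- 0.9933i.
  For a conjugate pair |z|^2 = z * conj(z) = (product of roots) = c/a = 1/(0.91) = 1.098901, so |z| = sqrt(1.098901) = 1.0483 for both roots.
Moduli of all roots: 2.5000, 1.0483, 1.0483.
All moduli strictly greater than 1? Yes.
Verdict: Stationary.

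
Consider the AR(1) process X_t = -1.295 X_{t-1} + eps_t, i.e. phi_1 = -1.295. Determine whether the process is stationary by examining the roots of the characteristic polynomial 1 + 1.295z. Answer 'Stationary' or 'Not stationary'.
\text{Not stationary}

The AR(p) characteristic polynomial is P(z) = 1 + 1.295z.
Stationarity requires all roots to lie outside the unit circle, i.e. |z| > 1 for every root.
This is linear in z: 1 + (1.295) z = 0  =>  z = -1/(1.295) = -0.772201,  |z| = 0.772201.
Moduli of all roots: 0.7722.
All moduli strictly greater than 1? No.
Verdict: Not stationary.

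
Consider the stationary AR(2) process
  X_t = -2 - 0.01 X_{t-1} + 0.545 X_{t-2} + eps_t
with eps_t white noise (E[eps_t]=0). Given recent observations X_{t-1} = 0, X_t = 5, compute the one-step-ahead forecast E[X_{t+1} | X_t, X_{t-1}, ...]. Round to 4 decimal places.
E[X_{t+1} \mid \mathcal F_t] = -2.0500

For an AR(p) model X_t = c + sum_i phi_i X_{t-i} + eps_t, the
one-step-ahead conditional mean is
  E[X_{t+1} | X_t, ...] = c + sum_i phi_i X_{t+1-i}.
Substitute known values:
  E[X_{t+1} | ...] = -2 + (-0.01) * (5) + (0.545) * (0)
                   = -2.0500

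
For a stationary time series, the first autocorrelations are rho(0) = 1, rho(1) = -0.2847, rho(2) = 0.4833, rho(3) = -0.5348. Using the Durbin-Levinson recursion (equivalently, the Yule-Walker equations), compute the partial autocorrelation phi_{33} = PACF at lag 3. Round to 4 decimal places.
\phi_{33} = -0.4480

The PACF at lag k is phi_{kk}, the last component of the solution
to the Yule-Walker system G_k phi = r_k where
  (G_k)_{ij} = rho(|i - j|), (r_k)_i = rho(i), i,j = 1..k.
Equivalently, Durbin-Levinson gives phi_{kk} iteratively:
  phi_{11} = rho(1)
  phi_{kk} = [rho(k) - sum_{j=1..k-1} phi_{k-1,j} rho(k-j)]
            / [1 - sum_{j=1..k-1} phi_{k-1,j} rho(j)],
  phi_{k,j} = phi_{k-1,j} - phi_{kk} phi_{k-1,k-j},  j = 1..k-1.
Step k = 1:
  phi_11 = rho(1) = -0.2847.
Step k = 2:
  phi_22 = [rho(2) - phi_11 rho(1)] / [1 - phi_11 rho(1)] = [0.4833 - (-0.2847)(-0.2847)] / [1 - (-0.2847)(-0.2847)]
         = 0.40224591 / 0.91894591 = 0.437725.
  Update: phi_21 = phi_11 - phi_22 phi_11 = -0.2847 - (0.437725)(-0.2847) = -0.16008.
Step k = 3:
  phi_33 = [rho(3) - phi_21 rho(2) - phi_22 rho(1)] / [1 - phi_21 rho(1) - phi_22 rho(2)]
    numerator   = -0.5348 - (-0.16008)(0.4833) - (0.437725)(-0.2847) = -0.33281313
    denominator = 1 - (-0.16008)(-0.2847) - (0.437725)(0.4833) = 0.74287268
  phi_33 = -0.33281313 / 0.74287268 = -0.448.
Therefore phi_{33} = -0.4480.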